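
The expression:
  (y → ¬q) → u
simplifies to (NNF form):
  u ∨ (q ∧ y)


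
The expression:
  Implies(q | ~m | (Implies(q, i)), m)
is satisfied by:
  {m: True}


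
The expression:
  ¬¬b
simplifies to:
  b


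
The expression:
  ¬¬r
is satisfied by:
  {r: True}


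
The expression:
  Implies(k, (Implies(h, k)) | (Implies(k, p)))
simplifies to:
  True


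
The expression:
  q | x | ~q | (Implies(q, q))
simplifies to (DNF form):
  True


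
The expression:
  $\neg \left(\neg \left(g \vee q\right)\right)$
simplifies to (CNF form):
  $g \vee q$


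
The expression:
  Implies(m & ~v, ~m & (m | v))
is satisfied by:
  {v: True, m: False}
  {m: False, v: False}
  {m: True, v: True}


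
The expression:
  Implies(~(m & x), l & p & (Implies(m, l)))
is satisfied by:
  {x: True, p: True, m: True, l: True}
  {x: True, p: True, m: True, l: False}
  {x: True, p: True, l: True, m: False}
  {x: True, m: True, l: True, p: False}
  {x: True, m: True, l: False, p: False}
  {p: True, l: True, m: True, x: False}
  {p: True, l: True, m: False, x: False}


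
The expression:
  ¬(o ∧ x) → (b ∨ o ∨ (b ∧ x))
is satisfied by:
  {b: True, o: True}
  {b: True, o: False}
  {o: True, b: False}


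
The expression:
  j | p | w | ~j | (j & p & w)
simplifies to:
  True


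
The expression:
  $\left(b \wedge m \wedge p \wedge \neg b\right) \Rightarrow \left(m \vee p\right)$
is always true.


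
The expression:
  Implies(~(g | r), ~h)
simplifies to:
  g | r | ~h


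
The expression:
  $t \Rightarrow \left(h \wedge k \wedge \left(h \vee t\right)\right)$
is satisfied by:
  {k: True, h: True, t: False}
  {k: True, h: False, t: False}
  {h: True, k: False, t: False}
  {k: False, h: False, t: False}
  {k: True, t: True, h: True}


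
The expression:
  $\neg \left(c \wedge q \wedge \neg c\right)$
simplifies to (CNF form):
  $\text{True}$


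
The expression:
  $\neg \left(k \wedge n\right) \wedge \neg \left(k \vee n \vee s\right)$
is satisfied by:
  {n: False, k: False, s: False}


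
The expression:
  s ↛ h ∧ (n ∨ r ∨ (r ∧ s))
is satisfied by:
  {s: True, r: True, n: True, h: False}
  {s: True, r: True, n: False, h: False}
  {s: True, n: True, r: False, h: False}


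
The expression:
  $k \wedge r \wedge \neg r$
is never true.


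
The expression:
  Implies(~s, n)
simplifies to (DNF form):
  n | s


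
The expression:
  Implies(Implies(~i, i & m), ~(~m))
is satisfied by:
  {m: True, i: False}
  {i: False, m: False}
  {i: True, m: True}


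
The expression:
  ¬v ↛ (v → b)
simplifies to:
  False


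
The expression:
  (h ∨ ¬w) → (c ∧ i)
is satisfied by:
  {i: True, w: True, c: True, h: False}
  {i: True, w: True, h: False, c: False}
  {i: True, c: True, h: False, w: False}
  {w: True, c: True, h: False, i: False}
  {w: True, h: False, c: False, i: False}
  {w: True, i: True, h: True, c: True}
  {i: True, h: True, c: True, w: False}


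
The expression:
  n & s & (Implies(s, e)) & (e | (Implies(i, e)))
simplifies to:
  e & n & s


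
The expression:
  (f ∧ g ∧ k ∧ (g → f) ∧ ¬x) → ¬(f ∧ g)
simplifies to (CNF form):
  x ∨ ¬f ∨ ¬g ∨ ¬k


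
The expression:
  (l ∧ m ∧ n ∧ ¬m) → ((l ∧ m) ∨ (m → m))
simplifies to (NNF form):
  True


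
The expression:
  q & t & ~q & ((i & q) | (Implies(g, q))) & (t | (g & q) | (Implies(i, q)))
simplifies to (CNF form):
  False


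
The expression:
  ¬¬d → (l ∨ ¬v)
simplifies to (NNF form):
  l ∨ ¬d ∨ ¬v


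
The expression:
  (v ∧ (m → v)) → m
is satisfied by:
  {m: True, v: False}
  {v: False, m: False}
  {v: True, m: True}


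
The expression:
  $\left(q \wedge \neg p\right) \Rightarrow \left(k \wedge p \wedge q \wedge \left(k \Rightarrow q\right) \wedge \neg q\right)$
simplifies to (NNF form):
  $p \vee \neg q$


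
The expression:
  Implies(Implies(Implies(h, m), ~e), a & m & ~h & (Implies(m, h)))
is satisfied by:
  {e: True, m: True, h: False}
  {e: True, h: False, m: False}
  {e: True, m: True, h: True}


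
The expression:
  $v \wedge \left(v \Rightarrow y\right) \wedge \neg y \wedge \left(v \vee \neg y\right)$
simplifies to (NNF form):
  $\text{False}$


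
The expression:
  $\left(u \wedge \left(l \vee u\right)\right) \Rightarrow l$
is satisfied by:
  {l: True, u: False}
  {u: False, l: False}
  {u: True, l: True}


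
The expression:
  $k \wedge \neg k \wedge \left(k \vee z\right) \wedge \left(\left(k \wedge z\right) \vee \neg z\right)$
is never true.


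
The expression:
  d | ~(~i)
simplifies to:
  d | i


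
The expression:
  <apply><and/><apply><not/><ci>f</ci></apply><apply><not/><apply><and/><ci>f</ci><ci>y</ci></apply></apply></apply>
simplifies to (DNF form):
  <apply><not/><ci>f</ci></apply>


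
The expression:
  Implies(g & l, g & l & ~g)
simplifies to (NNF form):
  ~g | ~l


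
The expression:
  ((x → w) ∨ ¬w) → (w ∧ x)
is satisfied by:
  {w: True, x: True}


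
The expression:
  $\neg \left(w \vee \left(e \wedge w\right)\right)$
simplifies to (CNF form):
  $\neg w$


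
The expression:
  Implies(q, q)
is always true.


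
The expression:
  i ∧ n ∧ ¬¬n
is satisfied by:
  {i: True, n: True}


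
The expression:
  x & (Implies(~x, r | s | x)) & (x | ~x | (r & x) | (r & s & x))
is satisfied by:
  {x: True}


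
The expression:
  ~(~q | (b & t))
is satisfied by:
  {q: True, t: False, b: False}
  {b: True, q: True, t: False}
  {t: True, q: True, b: False}


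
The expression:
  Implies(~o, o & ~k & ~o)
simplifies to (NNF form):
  o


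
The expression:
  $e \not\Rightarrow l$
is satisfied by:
  {e: True, l: False}


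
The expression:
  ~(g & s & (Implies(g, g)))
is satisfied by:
  {s: False, g: False}
  {g: True, s: False}
  {s: True, g: False}


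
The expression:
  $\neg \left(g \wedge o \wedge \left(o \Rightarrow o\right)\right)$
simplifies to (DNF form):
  $\neg g \vee \neg o$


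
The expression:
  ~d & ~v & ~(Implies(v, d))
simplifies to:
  False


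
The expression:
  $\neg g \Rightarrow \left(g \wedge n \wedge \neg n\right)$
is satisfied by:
  {g: True}


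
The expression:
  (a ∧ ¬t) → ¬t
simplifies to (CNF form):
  True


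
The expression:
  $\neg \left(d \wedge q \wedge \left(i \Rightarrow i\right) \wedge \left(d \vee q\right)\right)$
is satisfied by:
  {q: False, d: False}
  {d: True, q: False}
  {q: True, d: False}


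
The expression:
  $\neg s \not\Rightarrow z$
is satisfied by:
  {z: False, s: False}


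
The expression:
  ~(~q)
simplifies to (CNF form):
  q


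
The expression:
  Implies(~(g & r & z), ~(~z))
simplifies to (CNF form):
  z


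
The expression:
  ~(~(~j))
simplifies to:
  ~j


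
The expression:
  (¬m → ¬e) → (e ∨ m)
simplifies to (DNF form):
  e ∨ m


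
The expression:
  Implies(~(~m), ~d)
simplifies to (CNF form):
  ~d | ~m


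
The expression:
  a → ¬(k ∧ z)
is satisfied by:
  {k: False, z: False, a: False}
  {a: True, k: False, z: False}
  {z: True, k: False, a: False}
  {a: True, z: True, k: False}
  {k: True, a: False, z: False}
  {a: True, k: True, z: False}
  {z: True, k: True, a: False}


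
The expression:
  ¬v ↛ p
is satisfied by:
  {p: True, v: False}
  {v: False, p: False}
  {v: True, p: True}


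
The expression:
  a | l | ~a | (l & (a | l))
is always true.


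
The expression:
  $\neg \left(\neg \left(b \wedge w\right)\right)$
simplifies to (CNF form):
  $b \wedge w$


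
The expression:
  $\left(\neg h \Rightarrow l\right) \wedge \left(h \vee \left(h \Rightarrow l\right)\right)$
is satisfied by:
  {l: True, h: True}
  {l: True, h: False}
  {h: True, l: False}


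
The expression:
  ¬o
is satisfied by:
  {o: False}


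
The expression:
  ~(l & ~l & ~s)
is always true.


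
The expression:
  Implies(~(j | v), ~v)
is always true.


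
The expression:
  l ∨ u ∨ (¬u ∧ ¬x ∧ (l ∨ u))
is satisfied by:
  {l: True, u: True}
  {l: True, u: False}
  {u: True, l: False}


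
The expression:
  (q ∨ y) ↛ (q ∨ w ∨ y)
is never true.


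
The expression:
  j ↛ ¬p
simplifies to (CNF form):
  j ∧ p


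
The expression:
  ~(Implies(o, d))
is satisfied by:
  {o: True, d: False}


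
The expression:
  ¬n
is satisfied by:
  {n: False}


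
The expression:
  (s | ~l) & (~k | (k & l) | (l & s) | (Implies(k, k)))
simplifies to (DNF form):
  s | ~l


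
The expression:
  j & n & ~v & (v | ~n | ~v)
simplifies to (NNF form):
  j & n & ~v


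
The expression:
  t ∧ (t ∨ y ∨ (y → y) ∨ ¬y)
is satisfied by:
  {t: True}


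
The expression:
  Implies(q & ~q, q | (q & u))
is always true.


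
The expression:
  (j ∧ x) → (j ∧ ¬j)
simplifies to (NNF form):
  ¬j ∨ ¬x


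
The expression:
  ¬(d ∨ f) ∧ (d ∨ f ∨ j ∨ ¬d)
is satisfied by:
  {d: False, f: False}


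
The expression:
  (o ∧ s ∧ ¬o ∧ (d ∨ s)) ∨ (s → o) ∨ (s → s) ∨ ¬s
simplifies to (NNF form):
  True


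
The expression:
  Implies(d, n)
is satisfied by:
  {n: True, d: False}
  {d: False, n: False}
  {d: True, n: True}


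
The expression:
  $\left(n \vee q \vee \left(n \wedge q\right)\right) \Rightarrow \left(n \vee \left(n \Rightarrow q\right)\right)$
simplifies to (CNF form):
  $\text{True}$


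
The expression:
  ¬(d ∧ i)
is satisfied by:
  {d: False, i: False}
  {i: True, d: False}
  {d: True, i: False}


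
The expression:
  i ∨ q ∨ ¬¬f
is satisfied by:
  {i: True, q: True, f: True}
  {i: True, q: True, f: False}
  {i: True, f: True, q: False}
  {i: True, f: False, q: False}
  {q: True, f: True, i: False}
  {q: True, f: False, i: False}
  {f: True, q: False, i: False}


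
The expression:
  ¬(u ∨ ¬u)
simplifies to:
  False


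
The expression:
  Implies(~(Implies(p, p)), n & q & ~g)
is always true.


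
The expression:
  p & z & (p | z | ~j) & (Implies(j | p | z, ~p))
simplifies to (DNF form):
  False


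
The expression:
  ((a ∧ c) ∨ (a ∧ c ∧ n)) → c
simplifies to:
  True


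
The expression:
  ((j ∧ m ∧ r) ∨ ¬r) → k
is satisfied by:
  {r: True, k: True, j: False, m: False}
  {r: True, k: True, m: True, j: False}
  {r: True, k: True, j: True, m: False}
  {r: True, k: True, m: True, j: True}
  {k: True, j: False, m: False, r: False}
  {k: True, m: True, j: False, r: False}
  {k: True, j: True, m: False, r: False}
  {k: True, m: True, j: True, r: False}
  {r: True, j: False, m: False, k: False}
  {m: True, r: True, j: False, k: False}
  {r: True, j: True, m: False, k: False}


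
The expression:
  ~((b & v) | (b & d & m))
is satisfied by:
  {m: False, d: False, b: False, v: False}
  {d: True, v: False, m: False, b: False}
  {m: True, v: False, d: False, b: False}
  {d: True, m: True, v: False, b: False}
  {v: True, m: False, d: False, b: False}
  {v: True, d: True, m: False, b: False}
  {v: True, m: True, d: False, b: False}
  {v: True, d: True, m: True, b: False}
  {b: True, v: False, m: False, d: False}
  {b: True, d: True, v: False, m: False}
  {b: True, m: True, v: False, d: False}


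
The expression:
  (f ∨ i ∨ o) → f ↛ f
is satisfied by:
  {i: False, o: False, f: False}


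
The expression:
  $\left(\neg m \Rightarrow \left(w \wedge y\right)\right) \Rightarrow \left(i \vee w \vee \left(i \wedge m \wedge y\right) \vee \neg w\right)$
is always true.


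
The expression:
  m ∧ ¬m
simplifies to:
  False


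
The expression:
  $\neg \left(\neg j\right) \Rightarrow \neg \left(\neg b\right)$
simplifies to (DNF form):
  $b \vee \neg j$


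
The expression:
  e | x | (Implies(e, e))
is always true.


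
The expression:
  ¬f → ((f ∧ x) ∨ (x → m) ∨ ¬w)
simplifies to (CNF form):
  f ∨ m ∨ ¬w ∨ ¬x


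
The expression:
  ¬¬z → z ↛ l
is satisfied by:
  {l: False, z: False}
  {z: True, l: False}
  {l: True, z: False}


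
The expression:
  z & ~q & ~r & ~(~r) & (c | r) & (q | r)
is never true.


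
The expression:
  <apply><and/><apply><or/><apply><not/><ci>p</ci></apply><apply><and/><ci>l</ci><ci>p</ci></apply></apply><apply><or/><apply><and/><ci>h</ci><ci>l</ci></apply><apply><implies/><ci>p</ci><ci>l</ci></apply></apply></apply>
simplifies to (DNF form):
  <apply><or/><ci>l</ci><apply><not/><ci>p</ci></apply></apply>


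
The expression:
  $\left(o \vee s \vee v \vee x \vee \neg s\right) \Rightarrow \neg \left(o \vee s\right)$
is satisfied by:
  {o: False, s: False}


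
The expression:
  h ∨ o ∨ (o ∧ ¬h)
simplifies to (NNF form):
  h ∨ o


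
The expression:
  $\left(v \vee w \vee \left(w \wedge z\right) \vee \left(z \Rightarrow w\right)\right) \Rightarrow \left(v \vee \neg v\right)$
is always true.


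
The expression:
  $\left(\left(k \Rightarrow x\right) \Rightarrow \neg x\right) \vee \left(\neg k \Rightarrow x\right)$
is always true.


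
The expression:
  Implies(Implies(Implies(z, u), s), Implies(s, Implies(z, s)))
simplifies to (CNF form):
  True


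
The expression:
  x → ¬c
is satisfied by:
  {c: False, x: False}
  {x: True, c: False}
  {c: True, x: False}


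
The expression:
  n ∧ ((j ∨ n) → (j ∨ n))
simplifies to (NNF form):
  n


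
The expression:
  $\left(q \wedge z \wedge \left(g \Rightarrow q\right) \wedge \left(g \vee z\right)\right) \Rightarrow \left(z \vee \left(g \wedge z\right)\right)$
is always true.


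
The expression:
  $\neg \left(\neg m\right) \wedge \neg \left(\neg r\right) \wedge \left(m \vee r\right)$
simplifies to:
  $m \wedge r$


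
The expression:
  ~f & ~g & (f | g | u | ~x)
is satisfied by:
  {u: True, g: False, f: False, x: False}
  {u: False, g: False, f: False, x: False}
  {x: True, u: True, g: False, f: False}


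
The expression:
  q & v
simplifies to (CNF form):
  q & v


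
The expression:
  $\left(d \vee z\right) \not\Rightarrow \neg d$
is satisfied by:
  {d: True}


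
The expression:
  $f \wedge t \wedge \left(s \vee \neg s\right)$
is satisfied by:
  {t: True, f: True}


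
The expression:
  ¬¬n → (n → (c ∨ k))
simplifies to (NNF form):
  c ∨ k ∨ ¬n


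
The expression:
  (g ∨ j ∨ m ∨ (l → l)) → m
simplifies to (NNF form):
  m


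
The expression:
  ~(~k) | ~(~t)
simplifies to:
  k | t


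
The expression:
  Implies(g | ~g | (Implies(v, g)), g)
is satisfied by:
  {g: True}


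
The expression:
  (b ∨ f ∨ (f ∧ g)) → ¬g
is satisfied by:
  {b: False, g: False, f: False}
  {f: True, b: False, g: False}
  {b: True, f: False, g: False}
  {f: True, b: True, g: False}
  {g: True, f: False, b: False}


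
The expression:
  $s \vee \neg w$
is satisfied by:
  {s: True, w: False}
  {w: False, s: False}
  {w: True, s: True}


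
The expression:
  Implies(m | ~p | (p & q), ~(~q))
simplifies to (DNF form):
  q | (p & ~m)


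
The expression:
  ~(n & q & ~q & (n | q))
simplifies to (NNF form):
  True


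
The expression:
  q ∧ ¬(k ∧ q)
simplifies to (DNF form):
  q ∧ ¬k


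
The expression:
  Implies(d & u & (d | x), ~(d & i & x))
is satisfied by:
  {u: False, d: False, x: False, i: False}
  {i: True, u: False, d: False, x: False}
  {x: True, u: False, d: False, i: False}
  {i: True, x: True, u: False, d: False}
  {d: True, i: False, u: False, x: False}
  {i: True, d: True, u: False, x: False}
  {x: True, d: True, i: False, u: False}
  {i: True, x: True, d: True, u: False}
  {u: True, x: False, d: False, i: False}
  {i: True, u: True, x: False, d: False}
  {x: True, u: True, i: False, d: False}
  {i: True, x: True, u: True, d: False}
  {d: True, u: True, x: False, i: False}
  {i: True, d: True, u: True, x: False}
  {x: True, d: True, u: True, i: False}


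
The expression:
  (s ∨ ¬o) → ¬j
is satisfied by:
  {o: True, s: False, j: False}
  {s: False, j: False, o: False}
  {o: True, s: True, j: False}
  {s: True, o: False, j: False}
  {j: True, o: True, s: False}


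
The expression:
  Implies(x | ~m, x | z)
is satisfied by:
  {x: True, z: True, m: True}
  {x: True, z: True, m: False}
  {x: True, m: True, z: False}
  {x: True, m: False, z: False}
  {z: True, m: True, x: False}
  {z: True, m: False, x: False}
  {m: True, z: False, x: False}


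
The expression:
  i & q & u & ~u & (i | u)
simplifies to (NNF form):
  False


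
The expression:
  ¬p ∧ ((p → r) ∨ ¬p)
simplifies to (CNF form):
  ¬p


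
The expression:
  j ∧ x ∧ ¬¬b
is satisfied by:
  {j: True, b: True, x: True}


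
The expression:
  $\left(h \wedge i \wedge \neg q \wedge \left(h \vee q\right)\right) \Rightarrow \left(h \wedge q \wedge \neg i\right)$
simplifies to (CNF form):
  $q \vee \neg h \vee \neg i$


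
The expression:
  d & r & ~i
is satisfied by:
  {r: True, d: True, i: False}


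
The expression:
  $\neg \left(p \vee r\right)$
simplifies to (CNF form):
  $\neg p \wedge \neg r$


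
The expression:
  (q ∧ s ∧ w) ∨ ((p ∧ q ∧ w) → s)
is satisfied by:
  {s: True, p: False, q: False, w: False}
  {w: False, p: False, s: False, q: False}
  {w: True, s: True, p: False, q: False}
  {w: True, p: False, s: False, q: False}
  {q: True, s: True, w: False, p: False}
  {q: True, w: False, p: False, s: False}
  {q: True, w: True, s: True, p: False}
  {q: True, w: True, p: False, s: False}
  {s: True, p: True, q: False, w: False}
  {p: True, q: False, s: False, w: False}
  {w: True, p: True, s: True, q: False}
  {w: True, p: True, q: False, s: False}
  {s: True, p: True, q: True, w: False}
  {p: True, q: True, w: False, s: False}
  {w: True, p: True, q: True, s: True}


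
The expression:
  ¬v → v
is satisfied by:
  {v: True}


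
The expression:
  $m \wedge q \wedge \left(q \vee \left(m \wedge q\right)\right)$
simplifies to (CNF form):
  $m \wedge q$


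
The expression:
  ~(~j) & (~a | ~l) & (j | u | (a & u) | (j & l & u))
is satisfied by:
  {j: True, l: False, a: False}
  {j: True, a: True, l: False}
  {j: True, l: True, a: False}


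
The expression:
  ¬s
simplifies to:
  ¬s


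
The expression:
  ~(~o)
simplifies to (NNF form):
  o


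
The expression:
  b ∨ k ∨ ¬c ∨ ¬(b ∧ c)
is always true.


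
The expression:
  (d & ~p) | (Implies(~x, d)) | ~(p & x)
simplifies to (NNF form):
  True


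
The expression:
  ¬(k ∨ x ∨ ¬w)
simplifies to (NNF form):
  w ∧ ¬k ∧ ¬x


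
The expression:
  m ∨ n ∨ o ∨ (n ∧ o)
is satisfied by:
  {n: True, o: True, m: True}
  {n: True, o: True, m: False}
  {n: True, m: True, o: False}
  {n: True, m: False, o: False}
  {o: True, m: True, n: False}
  {o: True, m: False, n: False}
  {m: True, o: False, n: False}


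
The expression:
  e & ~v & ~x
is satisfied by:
  {e: True, x: False, v: False}


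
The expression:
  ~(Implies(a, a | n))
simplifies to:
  False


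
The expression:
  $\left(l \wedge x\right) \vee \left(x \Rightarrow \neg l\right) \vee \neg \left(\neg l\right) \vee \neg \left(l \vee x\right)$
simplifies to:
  $\text{True}$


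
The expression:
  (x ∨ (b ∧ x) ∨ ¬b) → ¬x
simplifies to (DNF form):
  ¬x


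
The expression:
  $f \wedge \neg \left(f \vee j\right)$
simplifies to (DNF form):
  $\text{False}$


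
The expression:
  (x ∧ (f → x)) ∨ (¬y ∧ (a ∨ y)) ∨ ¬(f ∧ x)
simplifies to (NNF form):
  True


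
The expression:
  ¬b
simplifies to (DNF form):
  ¬b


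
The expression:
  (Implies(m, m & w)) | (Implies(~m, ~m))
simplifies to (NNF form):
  True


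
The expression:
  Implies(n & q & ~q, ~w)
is always true.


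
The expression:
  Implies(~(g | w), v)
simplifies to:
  g | v | w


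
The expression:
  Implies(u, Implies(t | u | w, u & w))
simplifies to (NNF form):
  w | ~u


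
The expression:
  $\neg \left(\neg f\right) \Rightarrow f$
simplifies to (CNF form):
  $\text{True}$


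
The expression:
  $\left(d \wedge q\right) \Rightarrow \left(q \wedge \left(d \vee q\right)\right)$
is always true.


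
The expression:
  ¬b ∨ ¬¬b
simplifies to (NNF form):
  True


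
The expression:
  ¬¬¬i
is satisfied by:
  {i: False}


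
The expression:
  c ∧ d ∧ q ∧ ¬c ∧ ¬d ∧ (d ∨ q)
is never true.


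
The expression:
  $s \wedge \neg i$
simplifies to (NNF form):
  $s \wedge \neg i$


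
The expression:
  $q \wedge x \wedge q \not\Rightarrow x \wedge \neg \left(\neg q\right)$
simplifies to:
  $\text{False}$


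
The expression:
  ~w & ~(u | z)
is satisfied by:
  {u: False, w: False, z: False}


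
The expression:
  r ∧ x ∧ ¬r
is never true.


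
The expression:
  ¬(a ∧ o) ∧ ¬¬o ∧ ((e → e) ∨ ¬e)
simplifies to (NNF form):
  o ∧ ¬a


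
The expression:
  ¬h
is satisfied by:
  {h: False}


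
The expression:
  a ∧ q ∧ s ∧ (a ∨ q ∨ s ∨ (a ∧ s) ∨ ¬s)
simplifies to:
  a ∧ q ∧ s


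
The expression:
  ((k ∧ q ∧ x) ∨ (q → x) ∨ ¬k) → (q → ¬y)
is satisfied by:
  {k: True, x: False, q: False, y: False}
  {k: False, x: False, q: False, y: False}
  {k: True, x: True, q: False, y: False}
  {x: True, k: False, q: False, y: False}
  {y: True, k: True, x: False, q: False}
  {y: True, k: False, x: False, q: False}
  {y: True, k: True, x: True, q: False}
  {y: True, x: True, k: False, q: False}
  {q: True, k: True, y: False, x: False}
  {q: True, y: False, x: False, k: False}
  {k: True, q: True, x: True, y: False}
  {q: True, x: True, y: False, k: False}
  {k: True, q: True, y: True, x: False}


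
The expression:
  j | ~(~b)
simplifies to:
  b | j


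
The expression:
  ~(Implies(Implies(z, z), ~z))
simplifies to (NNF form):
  z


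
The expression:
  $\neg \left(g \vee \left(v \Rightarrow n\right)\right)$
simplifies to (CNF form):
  $v \wedge \neg g \wedge \neg n$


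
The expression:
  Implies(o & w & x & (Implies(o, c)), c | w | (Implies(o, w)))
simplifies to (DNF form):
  True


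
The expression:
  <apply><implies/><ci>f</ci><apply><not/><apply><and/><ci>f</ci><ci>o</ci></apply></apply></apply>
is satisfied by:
  {o: False, f: False}
  {f: True, o: False}
  {o: True, f: False}


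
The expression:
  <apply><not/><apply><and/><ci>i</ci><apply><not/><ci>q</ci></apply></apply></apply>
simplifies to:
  <apply><or/><ci>q</ci><apply><not/><ci>i</ci></apply></apply>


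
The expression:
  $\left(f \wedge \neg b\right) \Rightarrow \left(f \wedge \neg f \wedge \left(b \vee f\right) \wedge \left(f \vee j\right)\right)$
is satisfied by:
  {b: True, f: False}
  {f: False, b: False}
  {f: True, b: True}


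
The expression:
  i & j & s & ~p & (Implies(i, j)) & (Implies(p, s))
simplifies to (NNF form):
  i & j & s & ~p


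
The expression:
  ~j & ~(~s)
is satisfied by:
  {s: True, j: False}


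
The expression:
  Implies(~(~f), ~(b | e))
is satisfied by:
  {e: False, f: False, b: False}
  {b: True, e: False, f: False}
  {e: True, b: False, f: False}
  {b: True, e: True, f: False}
  {f: True, b: False, e: False}


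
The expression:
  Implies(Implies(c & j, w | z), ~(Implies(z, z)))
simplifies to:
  c & j & ~w & ~z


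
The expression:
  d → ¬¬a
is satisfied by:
  {a: True, d: False}
  {d: False, a: False}
  {d: True, a: True}


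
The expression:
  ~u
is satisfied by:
  {u: False}


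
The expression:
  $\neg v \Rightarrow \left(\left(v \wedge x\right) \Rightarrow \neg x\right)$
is always true.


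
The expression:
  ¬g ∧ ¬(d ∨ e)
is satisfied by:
  {g: False, e: False, d: False}


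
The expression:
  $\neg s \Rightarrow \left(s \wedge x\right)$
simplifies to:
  $s$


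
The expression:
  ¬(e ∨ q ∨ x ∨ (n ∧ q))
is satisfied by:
  {q: False, e: False, x: False}


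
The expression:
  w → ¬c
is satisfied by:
  {w: False, c: False}
  {c: True, w: False}
  {w: True, c: False}


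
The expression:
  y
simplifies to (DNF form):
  y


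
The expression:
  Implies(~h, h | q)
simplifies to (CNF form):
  h | q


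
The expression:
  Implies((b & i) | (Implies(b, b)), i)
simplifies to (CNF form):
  i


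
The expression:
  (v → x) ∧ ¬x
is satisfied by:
  {x: False, v: False}


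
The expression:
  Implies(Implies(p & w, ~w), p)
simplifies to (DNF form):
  p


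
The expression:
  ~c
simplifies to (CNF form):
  ~c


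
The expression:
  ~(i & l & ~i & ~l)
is always true.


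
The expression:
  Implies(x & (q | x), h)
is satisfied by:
  {h: True, x: False}
  {x: False, h: False}
  {x: True, h: True}


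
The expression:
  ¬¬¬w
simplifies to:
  ¬w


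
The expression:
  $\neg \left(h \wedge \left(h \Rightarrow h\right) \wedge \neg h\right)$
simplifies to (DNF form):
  $\text{True}$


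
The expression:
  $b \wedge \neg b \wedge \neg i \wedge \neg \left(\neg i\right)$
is never true.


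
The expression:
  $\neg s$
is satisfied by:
  {s: False}


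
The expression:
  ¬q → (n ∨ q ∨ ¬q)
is always true.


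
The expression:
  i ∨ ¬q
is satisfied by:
  {i: True, q: False}
  {q: False, i: False}
  {q: True, i: True}


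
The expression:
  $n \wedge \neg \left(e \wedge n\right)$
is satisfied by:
  {n: True, e: False}


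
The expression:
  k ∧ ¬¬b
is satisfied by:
  {b: True, k: True}


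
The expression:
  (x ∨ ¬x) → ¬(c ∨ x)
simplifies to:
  ¬c ∧ ¬x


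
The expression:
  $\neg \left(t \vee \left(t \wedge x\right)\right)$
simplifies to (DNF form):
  $\neg t$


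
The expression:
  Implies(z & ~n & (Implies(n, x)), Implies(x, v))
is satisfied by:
  {n: True, v: True, z: False, x: False}
  {n: True, v: False, z: False, x: False}
  {v: True, n: False, z: False, x: False}
  {n: False, v: False, z: False, x: False}
  {n: True, x: True, v: True, z: False}
  {n: True, x: True, v: False, z: False}
  {x: True, v: True, n: False, z: False}
  {x: True, n: False, v: False, z: False}
  {n: True, z: True, v: True, x: False}
  {n: True, z: True, v: False, x: False}
  {z: True, v: True, n: False, x: False}
  {z: True, n: False, v: False, x: False}
  {x: True, z: True, n: True, v: True}
  {x: True, z: True, n: True, v: False}
  {x: True, z: True, v: True, n: False}


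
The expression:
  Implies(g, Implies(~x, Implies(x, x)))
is always true.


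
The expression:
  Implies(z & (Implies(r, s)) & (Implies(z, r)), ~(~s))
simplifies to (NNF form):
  True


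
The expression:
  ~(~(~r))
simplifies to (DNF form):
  ~r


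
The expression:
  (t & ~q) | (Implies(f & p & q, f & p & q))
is always true.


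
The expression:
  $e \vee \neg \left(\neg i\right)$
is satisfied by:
  {i: True, e: True}
  {i: True, e: False}
  {e: True, i: False}


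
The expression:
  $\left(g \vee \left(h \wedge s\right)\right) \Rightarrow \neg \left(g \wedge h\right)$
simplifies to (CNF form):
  $\neg g \vee \neg h$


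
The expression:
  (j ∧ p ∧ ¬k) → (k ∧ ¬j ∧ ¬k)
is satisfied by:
  {k: True, p: False, j: False}
  {p: False, j: False, k: False}
  {j: True, k: True, p: False}
  {j: True, p: False, k: False}
  {k: True, p: True, j: False}
  {p: True, k: False, j: False}
  {j: True, p: True, k: True}


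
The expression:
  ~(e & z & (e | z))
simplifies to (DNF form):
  ~e | ~z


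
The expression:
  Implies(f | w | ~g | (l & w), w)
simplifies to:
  w | (g & ~f)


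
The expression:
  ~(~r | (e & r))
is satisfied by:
  {r: True, e: False}


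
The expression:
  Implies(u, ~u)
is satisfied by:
  {u: False}


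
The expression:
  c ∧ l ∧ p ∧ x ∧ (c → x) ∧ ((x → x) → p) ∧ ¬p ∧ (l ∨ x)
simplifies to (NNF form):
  False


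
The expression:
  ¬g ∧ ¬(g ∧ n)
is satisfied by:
  {g: False}


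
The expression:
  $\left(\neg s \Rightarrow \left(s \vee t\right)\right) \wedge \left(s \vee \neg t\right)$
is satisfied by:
  {s: True}


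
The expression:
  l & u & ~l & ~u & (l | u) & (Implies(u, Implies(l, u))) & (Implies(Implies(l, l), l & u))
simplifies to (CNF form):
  False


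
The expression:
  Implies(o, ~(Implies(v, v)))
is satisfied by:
  {o: False}


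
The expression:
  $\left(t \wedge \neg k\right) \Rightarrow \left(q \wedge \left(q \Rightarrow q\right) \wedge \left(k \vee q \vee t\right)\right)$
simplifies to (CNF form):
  $k \vee q \vee \neg t$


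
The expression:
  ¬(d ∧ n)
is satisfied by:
  {d: False, n: False}
  {n: True, d: False}
  {d: True, n: False}


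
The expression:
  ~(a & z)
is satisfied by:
  {z: False, a: False}
  {a: True, z: False}
  {z: True, a: False}


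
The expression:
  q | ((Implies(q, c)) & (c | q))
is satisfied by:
  {q: True, c: True}
  {q: True, c: False}
  {c: True, q: False}


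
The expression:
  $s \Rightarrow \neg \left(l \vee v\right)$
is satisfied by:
  {l: False, s: False, v: False}
  {v: True, l: False, s: False}
  {l: True, v: False, s: False}
  {v: True, l: True, s: False}
  {s: True, v: False, l: False}


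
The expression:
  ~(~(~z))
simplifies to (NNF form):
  ~z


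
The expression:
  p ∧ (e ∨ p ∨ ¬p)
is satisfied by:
  {p: True}


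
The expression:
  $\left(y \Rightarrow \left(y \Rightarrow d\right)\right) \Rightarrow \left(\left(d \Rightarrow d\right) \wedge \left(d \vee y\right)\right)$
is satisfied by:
  {y: True, d: True}
  {y: True, d: False}
  {d: True, y: False}


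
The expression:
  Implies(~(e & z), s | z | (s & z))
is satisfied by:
  {z: True, s: True}
  {z: True, s: False}
  {s: True, z: False}


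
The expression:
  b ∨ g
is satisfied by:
  {b: True, g: True}
  {b: True, g: False}
  {g: True, b: False}


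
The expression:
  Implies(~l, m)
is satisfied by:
  {m: True, l: True}
  {m: True, l: False}
  {l: True, m: False}


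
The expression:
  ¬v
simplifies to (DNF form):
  ¬v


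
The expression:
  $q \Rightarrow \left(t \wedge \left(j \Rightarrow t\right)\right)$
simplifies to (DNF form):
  $t \vee \neg q$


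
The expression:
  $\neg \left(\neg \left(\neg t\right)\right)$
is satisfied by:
  {t: False}


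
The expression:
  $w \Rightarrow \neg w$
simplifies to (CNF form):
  $\neg w$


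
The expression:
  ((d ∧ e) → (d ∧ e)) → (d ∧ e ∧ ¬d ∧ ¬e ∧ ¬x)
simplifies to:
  False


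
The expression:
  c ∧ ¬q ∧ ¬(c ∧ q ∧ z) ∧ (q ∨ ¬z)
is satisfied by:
  {c: True, q: False, z: False}


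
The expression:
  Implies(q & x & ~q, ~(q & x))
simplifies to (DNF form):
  True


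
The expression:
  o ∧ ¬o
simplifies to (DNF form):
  False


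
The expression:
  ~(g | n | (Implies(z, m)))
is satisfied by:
  {z: True, n: False, g: False, m: False}


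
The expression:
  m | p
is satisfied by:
  {m: True, p: True}
  {m: True, p: False}
  {p: True, m: False}


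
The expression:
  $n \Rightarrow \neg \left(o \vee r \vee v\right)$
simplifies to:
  $\left(\neg o \wedge \neg r \wedge \neg v\right) \vee \neg n$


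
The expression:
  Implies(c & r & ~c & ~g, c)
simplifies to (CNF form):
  True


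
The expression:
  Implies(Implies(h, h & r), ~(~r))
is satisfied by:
  {r: True, h: True}
  {r: True, h: False}
  {h: True, r: False}


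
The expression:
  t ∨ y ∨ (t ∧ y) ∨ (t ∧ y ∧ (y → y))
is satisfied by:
  {y: True, t: True}
  {y: True, t: False}
  {t: True, y: False}


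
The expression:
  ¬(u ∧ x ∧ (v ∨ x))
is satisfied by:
  {u: False, x: False}
  {x: True, u: False}
  {u: True, x: False}


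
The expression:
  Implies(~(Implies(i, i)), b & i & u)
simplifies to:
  True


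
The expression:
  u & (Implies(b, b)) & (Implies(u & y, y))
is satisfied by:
  {u: True}


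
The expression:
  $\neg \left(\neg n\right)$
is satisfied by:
  {n: True}


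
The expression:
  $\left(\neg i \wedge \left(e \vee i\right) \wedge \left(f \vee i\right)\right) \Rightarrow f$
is always true.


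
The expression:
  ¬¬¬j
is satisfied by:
  {j: False}


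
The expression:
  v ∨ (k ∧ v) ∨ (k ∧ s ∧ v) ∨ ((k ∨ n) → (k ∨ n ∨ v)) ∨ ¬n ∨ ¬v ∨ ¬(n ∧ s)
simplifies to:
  True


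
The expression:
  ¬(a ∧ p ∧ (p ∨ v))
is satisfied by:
  {p: False, a: False}
  {a: True, p: False}
  {p: True, a: False}


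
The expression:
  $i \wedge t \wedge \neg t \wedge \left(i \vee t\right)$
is never true.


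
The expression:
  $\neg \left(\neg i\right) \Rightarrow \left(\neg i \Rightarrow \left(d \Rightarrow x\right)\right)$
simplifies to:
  $\text{True}$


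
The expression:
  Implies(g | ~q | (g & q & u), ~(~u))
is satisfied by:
  {u: True, q: True, g: False}
  {u: True, q: False, g: False}
  {u: True, g: True, q: True}
  {u: True, g: True, q: False}
  {q: True, g: False, u: False}


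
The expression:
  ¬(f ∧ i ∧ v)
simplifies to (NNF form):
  ¬f ∨ ¬i ∨ ¬v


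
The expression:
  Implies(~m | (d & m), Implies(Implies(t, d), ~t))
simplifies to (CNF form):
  ~d | ~t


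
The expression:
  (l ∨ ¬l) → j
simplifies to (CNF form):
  j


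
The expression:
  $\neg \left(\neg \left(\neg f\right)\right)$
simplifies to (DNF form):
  $\neg f$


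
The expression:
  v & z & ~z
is never true.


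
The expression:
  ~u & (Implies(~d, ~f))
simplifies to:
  ~u & (d | ~f)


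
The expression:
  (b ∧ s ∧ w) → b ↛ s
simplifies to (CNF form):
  ¬b ∨ ¬s ∨ ¬w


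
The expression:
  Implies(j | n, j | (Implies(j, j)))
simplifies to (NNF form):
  True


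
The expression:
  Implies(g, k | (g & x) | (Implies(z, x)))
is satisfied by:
  {x: True, k: True, g: False, z: False}
  {x: True, g: False, z: False, k: False}
  {k: True, g: False, z: False, x: False}
  {k: False, g: False, z: False, x: False}
  {x: True, z: True, k: True, g: False}
  {x: True, z: True, k: False, g: False}
  {z: True, k: True, x: False, g: False}
  {z: True, x: False, g: False, k: False}
  {k: True, x: True, g: True, z: False}
  {x: True, g: True, k: False, z: False}
  {k: True, g: True, x: False, z: False}
  {g: True, x: False, z: False, k: False}
  {x: True, z: True, g: True, k: True}
  {x: True, z: True, g: True, k: False}
  {z: True, g: True, k: True, x: False}


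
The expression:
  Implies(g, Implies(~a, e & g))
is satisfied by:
  {a: True, e: True, g: False}
  {a: True, g: False, e: False}
  {e: True, g: False, a: False}
  {e: False, g: False, a: False}
  {a: True, e: True, g: True}
  {a: True, g: True, e: False}
  {e: True, g: True, a: False}


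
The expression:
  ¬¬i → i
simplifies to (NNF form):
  True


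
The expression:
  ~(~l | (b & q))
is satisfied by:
  {l: True, q: False, b: False}
  {b: True, l: True, q: False}
  {q: True, l: True, b: False}


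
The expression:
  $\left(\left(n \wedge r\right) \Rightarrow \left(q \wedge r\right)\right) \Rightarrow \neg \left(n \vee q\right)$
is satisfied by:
  {r: True, q: False, n: False}
  {q: False, n: False, r: False}
  {r: True, n: True, q: False}


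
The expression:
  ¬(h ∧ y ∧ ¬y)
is always true.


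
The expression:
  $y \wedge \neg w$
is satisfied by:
  {y: True, w: False}


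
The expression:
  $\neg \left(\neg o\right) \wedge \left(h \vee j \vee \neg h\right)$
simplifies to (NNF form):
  $o$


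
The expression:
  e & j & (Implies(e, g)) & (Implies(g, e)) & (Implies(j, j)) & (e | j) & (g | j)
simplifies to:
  e & g & j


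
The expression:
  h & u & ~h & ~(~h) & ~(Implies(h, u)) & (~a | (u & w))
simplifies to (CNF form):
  False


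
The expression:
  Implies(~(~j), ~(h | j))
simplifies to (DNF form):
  ~j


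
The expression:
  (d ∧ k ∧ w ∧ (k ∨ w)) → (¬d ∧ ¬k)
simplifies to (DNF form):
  ¬d ∨ ¬k ∨ ¬w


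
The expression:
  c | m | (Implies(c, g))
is always true.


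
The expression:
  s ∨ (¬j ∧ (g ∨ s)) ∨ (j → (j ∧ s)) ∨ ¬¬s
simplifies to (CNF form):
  s ∨ ¬j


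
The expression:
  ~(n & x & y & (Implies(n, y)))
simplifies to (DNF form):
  ~n | ~x | ~y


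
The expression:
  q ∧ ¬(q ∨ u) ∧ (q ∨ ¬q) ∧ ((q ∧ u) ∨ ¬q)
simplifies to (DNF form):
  False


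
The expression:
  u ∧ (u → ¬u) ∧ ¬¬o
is never true.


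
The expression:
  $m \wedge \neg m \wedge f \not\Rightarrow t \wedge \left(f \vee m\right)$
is never true.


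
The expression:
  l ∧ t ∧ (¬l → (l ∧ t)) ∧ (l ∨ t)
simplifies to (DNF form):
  l ∧ t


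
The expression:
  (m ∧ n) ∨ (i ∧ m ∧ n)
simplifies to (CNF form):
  m ∧ n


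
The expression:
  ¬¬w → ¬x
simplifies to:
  ¬w ∨ ¬x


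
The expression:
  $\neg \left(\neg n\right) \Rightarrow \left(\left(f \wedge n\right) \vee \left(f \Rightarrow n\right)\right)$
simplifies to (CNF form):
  $\text{True}$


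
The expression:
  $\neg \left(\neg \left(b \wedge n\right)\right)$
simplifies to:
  $b \wedge n$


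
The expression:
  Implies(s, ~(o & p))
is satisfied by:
  {s: False, o: False, p: False}
  {p: True, s: False, o: False}
  {o: True, s: False, p: False}
  {p: True, o: True, s: False}
  {s: True, p: False, o: False}
  {p: True, s: True, o: False}
  {o: True, s: True, p: False}


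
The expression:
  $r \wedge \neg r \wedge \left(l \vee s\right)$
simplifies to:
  $\text{False}$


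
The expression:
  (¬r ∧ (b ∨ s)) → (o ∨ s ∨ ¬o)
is always true.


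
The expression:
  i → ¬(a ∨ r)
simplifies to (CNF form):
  (¬a ∨ ¬i) ∧ (¬i ∨ ¬r)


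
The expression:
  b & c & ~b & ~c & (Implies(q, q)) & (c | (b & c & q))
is never true.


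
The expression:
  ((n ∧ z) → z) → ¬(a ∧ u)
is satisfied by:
  {u: False, a: False}
  {a: True, u: False}
  {u: True, a: False}


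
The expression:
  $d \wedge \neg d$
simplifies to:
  $\text{False}$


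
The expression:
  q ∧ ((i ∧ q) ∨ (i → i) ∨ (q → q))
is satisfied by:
  {q: True}


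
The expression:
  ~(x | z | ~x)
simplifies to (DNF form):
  False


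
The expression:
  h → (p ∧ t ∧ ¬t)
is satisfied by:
  {h: False}


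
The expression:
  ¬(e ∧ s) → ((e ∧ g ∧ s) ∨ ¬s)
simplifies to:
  e ∨ ¬s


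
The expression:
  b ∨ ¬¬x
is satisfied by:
  {b: True, x: True}
  {b: True, x: False}
  {x: True, b: False}


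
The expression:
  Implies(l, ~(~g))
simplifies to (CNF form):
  g | ~l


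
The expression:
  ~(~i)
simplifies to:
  i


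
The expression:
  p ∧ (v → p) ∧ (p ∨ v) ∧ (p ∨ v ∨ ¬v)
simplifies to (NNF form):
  p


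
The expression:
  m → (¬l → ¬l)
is always true.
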